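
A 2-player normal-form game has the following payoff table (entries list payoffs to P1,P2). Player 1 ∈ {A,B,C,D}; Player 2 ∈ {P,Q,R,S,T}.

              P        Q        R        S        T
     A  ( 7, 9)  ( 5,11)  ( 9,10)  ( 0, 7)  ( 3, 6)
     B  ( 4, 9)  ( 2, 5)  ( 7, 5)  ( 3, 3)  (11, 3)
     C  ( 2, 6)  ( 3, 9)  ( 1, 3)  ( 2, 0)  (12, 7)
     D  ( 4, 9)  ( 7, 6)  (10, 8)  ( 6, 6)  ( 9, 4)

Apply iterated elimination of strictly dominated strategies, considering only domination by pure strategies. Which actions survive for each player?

P2 drop S (P beats it: A:9>7 B:9>3 C:6>0 D:9>6)
P2 drop T (Q beats it: A:11>6 B:5>3 C:9>7 D:6>4)
P1 drop B (A beats it: P:7>4 Q:5>2 R:9>7)
P1 drop C (A beats it: P:7>2 Q:5>3 R:9>1)
P1→{A,D} P2→{P,Q,R}

IESDS → P1:{A,D} P2:{P,Q,R}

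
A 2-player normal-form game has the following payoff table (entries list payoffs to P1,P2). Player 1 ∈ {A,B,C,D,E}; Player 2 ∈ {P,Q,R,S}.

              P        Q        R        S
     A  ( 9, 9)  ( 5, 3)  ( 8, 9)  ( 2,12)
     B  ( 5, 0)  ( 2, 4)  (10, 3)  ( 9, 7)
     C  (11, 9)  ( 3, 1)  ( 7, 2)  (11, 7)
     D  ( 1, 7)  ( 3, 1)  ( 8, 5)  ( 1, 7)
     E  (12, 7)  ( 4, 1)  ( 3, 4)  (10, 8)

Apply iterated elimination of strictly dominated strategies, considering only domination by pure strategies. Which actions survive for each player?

P2 drop Q (S beats it: A:12>3 B:7>4 C:7>1 D:7>1 E:8>1)
P1 drop D (B beats it: P:5>1 R:10>8 S:9>1)
P2 drop R (S beats it: A:12>9 B:7>3 C:7>2 E:8>4)
P1 drop A (C beats it: P:11>9 S:11>2)
P1 drop B (C beats it: P:11>5 S:11>9)
P1→{C,E} P2→{P,S}

Survivors P1:{C,E} P2:{P,S}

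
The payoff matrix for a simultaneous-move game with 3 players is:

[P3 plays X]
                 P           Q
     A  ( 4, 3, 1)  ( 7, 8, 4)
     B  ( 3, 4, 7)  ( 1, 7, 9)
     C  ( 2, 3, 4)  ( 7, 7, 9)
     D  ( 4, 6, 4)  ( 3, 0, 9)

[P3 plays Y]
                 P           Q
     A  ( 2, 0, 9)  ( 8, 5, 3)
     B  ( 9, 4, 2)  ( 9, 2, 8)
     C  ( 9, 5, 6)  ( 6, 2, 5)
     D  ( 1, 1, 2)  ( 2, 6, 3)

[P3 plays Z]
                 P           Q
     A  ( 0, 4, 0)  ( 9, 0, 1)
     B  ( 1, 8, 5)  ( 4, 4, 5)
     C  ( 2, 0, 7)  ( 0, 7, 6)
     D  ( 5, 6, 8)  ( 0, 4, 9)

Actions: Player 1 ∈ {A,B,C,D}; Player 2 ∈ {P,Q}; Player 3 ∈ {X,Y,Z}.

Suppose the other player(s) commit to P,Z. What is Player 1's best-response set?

BR_1 = {D}

u_1(A vs P,Z) = 0
u_1(B vs P,Z) = 1
u_1(C vs P,Z) = 2
u_1(D vs P,Z) = 5
max payoff 5 at {D}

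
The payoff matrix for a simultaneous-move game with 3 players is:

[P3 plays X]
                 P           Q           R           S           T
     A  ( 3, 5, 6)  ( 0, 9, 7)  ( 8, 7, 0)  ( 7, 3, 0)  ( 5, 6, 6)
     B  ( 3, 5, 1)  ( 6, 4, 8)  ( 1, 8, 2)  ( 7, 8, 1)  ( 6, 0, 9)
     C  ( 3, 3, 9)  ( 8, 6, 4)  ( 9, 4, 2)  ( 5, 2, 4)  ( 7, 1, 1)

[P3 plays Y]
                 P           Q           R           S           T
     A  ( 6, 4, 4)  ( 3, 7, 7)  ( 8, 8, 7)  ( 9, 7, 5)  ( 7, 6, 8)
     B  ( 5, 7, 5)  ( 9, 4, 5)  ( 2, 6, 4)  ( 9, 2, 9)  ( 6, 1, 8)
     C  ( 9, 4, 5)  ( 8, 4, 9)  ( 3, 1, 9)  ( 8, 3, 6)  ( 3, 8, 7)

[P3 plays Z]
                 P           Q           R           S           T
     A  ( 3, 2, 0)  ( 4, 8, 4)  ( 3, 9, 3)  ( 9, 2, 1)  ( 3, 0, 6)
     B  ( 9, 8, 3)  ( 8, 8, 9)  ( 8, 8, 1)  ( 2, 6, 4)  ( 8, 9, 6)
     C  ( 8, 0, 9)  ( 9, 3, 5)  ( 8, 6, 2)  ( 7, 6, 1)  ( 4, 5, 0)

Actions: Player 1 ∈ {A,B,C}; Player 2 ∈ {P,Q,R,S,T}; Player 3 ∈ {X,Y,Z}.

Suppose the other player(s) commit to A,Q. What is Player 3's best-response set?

argmax u_3 = {X,Y}

u_3(X vs A,Q) = 7
u_3(Y vs A,Q) = 7
u_3(Z vs A,Q) = 4
max payoff 7 at {X,Y}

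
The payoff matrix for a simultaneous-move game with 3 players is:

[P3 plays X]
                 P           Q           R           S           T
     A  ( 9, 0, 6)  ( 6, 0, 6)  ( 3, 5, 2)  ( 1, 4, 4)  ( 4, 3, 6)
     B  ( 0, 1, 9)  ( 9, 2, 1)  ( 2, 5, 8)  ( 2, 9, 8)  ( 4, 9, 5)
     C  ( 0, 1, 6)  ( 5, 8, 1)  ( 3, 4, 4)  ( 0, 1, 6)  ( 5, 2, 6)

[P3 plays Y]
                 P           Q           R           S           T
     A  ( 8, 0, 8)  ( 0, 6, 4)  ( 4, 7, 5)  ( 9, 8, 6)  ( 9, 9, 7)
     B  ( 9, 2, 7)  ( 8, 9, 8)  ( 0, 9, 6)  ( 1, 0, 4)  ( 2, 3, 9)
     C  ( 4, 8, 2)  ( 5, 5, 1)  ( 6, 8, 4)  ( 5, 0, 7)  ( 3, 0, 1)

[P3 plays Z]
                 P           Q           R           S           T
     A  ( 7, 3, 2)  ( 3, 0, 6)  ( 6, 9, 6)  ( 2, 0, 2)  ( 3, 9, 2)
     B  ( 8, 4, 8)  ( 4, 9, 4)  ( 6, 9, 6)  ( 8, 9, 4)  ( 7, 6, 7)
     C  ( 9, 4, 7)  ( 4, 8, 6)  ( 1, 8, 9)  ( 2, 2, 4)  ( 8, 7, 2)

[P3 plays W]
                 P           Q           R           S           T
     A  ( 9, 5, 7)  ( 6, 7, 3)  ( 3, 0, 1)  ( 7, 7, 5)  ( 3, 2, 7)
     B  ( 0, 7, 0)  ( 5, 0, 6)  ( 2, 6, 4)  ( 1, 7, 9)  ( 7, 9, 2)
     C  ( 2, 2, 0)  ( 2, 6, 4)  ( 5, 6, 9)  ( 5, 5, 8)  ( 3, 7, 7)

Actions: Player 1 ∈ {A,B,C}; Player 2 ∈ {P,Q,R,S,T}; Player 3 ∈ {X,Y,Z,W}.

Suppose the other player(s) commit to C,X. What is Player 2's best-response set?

u_2(P vs C,X) = 1
u_2(Q vs C,X) = 8
u_2(R vs C,X) = 4
u_2(S vs C,X) = 1
u_2(T vs C,X) = 2
max payoff 8 at {Q}

BR_2 = {Q}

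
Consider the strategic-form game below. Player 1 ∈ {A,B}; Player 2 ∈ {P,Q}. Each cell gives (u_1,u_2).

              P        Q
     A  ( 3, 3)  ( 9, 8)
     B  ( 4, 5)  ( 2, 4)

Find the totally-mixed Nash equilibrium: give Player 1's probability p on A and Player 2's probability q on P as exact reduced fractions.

p=1/6, q=7/8

P1 indiff ⇒ q·3+(1-q)·9 = q·4+(1-q)·2 ⇒ q(-1) = (1-q)(-7) ⇒ q = 7/8
P2 indiff ⇒ p·3+(1-p)·5 = p·8+(1-p)·4 ⇒ p(-5) = (1-p)(-1) ⇒ p = 1/6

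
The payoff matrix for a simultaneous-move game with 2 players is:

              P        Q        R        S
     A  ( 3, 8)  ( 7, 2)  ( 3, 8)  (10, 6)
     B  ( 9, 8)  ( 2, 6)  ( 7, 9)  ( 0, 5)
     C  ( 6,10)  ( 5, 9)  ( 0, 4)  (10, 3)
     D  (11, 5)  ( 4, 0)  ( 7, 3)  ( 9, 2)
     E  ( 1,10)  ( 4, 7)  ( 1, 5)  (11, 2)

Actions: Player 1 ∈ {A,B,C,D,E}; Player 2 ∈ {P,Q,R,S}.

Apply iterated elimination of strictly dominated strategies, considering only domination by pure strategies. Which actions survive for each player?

P2 drop Q (P beats it: A:8>2 B:8>6 C:10>9 D:5>0 E:10>7)
P2 drop S (P beats it: A:8>6 B:8>5 C:10>3 D:5>2 E:10>2)
P1 drop A (B beats it: P:9>3 R:7>3)
P1 drop C (B beats it: P:9>6 R:7>0)
P1 drop E (B beats it: P:9>1 R:7>1)
P1→{B,D} P2→{P,R}

Remaining: P1:{B,D} P2:{P,R}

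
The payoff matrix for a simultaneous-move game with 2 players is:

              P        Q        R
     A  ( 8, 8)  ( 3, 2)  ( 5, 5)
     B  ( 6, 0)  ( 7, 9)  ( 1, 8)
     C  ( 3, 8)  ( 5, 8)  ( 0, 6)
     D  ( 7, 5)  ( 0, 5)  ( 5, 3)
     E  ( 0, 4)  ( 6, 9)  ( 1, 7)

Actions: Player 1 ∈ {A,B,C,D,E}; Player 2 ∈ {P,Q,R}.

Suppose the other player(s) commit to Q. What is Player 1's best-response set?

u_1(A vs Q) = 3
u_1(B vs Q) = 7
u_1(C vs Q) = 5
u_1(D vs Q) = 0
u_1(E vs Q) = 6
max payoff 7 at {B}

BR_1 = {B}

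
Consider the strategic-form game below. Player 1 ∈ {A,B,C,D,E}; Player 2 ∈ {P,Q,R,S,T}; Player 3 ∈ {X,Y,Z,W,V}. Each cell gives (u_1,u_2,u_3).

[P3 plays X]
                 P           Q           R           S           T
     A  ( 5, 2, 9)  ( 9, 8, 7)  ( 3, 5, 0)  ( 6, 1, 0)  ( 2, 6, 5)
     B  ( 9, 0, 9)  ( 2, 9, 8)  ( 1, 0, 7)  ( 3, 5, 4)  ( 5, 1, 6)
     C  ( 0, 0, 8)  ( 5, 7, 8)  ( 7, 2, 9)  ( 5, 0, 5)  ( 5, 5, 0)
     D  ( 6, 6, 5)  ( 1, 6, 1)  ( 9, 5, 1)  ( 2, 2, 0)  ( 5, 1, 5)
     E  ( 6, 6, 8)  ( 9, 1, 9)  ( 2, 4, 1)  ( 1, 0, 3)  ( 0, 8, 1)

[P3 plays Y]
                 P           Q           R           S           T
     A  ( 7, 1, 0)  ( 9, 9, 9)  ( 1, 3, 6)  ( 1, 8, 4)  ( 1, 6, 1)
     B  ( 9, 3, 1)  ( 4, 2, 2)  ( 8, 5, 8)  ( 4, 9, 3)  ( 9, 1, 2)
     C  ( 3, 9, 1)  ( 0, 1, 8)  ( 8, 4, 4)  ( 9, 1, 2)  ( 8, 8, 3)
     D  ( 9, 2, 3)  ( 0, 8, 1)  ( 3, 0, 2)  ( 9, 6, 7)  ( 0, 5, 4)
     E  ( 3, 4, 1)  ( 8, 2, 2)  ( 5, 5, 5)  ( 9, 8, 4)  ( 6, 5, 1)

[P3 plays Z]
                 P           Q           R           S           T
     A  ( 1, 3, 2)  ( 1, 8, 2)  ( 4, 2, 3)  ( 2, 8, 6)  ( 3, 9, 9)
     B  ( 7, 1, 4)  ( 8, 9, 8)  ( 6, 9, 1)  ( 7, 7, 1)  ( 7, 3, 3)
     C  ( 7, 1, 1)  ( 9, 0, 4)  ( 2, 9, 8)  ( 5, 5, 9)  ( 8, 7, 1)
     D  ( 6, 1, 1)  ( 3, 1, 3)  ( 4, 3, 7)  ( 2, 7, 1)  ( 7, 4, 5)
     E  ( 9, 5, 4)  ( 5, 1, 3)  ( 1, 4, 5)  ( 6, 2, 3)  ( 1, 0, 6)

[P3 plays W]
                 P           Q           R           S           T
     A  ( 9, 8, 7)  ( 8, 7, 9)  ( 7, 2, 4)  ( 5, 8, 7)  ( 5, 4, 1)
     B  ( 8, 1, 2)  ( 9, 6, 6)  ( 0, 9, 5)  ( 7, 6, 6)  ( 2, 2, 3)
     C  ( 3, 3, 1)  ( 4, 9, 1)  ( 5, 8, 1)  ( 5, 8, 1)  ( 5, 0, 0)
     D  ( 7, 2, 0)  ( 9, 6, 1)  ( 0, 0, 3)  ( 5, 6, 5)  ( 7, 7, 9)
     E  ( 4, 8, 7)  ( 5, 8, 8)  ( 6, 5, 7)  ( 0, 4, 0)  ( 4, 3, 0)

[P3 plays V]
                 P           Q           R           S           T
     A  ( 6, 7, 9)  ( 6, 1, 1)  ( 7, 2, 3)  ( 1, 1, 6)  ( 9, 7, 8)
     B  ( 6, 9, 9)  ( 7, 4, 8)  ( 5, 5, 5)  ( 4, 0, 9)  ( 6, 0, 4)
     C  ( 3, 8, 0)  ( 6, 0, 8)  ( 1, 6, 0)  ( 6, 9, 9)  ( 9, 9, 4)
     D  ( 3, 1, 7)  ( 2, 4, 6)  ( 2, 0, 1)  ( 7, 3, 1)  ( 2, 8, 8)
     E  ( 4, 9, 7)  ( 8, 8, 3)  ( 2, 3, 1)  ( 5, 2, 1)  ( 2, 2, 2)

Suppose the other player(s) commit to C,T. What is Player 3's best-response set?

BR_3 = {V}

u_3(X vs C,T) = 0
u_3(Y vs C,T) = 3
u_3(Z vs C,T) = 1
u_3(W vs C,T) = 0
u_3(V vs C,T) = 4
max payoff 4 at {V}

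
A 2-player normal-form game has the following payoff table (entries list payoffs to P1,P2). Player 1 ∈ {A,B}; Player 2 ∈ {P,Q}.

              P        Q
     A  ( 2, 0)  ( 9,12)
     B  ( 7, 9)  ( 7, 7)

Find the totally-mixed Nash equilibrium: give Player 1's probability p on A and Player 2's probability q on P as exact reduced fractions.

(p,q) = (1/7, 2/7)

P1 indiff ⇒ q·2+(1-q)·9 = q·7+(1-q)·7 ⇒ q(-5) = (1-q)(-2) ⇒ q = 2/7
P2 indiff ⇒ p·0+(1-p)·9 = p·12+(1-p)·7 ⇒ p(-12) = (1-p)(-2) ⇒ p = 1/7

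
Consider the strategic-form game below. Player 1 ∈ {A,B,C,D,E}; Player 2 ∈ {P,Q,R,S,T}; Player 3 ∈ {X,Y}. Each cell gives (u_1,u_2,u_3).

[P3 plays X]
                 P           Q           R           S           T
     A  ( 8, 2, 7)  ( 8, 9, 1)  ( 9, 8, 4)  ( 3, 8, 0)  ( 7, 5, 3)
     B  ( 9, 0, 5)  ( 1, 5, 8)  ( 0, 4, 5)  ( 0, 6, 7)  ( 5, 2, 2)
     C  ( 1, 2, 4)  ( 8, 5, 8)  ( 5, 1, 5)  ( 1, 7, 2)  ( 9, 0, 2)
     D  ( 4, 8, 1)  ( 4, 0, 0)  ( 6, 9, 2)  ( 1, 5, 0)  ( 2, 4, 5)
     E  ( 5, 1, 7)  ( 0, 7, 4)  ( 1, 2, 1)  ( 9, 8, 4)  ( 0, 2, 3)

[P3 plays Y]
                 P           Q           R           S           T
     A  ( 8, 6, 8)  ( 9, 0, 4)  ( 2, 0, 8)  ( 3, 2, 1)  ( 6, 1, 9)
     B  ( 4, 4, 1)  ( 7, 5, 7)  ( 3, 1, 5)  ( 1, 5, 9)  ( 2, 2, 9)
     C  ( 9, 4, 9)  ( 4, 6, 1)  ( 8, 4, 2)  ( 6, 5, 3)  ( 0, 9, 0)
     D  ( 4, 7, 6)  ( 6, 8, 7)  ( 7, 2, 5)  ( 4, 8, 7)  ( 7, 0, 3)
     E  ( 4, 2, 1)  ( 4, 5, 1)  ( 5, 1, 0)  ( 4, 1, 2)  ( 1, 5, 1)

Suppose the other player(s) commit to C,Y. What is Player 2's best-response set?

u_2(P vs C,Y) = 4
u_2(Q vs C,Y) = 6
u_2(R vs C,Y) = 4
u_2(S vs C,Y) = 5
u_2(T vs C,Y) = 9
max payoff 9 at {T}

P2 best: {T}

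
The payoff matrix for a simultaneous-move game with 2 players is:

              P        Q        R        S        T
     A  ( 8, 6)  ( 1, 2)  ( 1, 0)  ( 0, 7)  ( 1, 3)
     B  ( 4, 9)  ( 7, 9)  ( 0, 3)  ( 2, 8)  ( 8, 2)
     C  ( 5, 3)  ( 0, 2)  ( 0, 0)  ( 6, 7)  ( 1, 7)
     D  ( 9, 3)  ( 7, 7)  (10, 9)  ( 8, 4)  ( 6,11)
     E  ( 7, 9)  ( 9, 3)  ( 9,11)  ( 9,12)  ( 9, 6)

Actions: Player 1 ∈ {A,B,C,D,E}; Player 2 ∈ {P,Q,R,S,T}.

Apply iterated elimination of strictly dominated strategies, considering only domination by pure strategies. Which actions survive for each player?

P1 drop A (D beats it: P:9>8 Q:7>1 R:10>1 S:8>0 T:6>1)
P1 drop B (E beats it: P:7>4 Q:9>7 R:9>0 S:9>2 T:9>8)
P1 drop C (D beats it: P:9>5 Q:7>0 R:10>0 S:8>6 T:6>1)
P2 drop P (R beats it: D:9>3 E:11>9)
P2 drop Q (R beats it: D:9>7 E:11>3)
P1→{D,E} P2→{R,S,T}

Survivors P1:{D,E} P2:{R,S,T}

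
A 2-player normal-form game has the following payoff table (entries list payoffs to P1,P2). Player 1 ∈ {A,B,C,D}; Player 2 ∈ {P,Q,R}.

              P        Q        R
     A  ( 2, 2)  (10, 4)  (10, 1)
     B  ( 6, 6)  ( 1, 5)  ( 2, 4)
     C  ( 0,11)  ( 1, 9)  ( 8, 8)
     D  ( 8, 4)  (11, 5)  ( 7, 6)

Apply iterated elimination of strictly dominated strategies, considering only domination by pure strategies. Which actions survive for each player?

Remaining: P1:{A,D} P2:{Q,R}

P1 drop B (D beats it: P:8>6 Q:11>1 R:7>2)
P1 drop C (A beats it: P:2>0 Q:10>1 R:10>8)
P2 drop P (Q beats it: A:4>2 D:5>4)
P1→{A,D} P2→{Q,R}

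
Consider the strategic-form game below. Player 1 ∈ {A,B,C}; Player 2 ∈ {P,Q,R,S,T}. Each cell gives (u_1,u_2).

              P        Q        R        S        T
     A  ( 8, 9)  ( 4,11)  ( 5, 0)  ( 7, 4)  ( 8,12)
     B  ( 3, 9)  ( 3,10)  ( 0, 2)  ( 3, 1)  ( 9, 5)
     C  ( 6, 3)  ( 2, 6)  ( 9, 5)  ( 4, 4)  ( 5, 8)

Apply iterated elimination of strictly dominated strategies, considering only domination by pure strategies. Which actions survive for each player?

IESDS → P1:{A,B} P2:{Q,T}

P2 drop P (Q beats it: A:11>9 B:10>9 C:6>3)
P2 drop R (Q beats it: A:11>0 B:10>2 C:6>5)
P1 drop C (A beats it: Q:4>2 S:7>4 T:8>5)
P2 drop S (Q beats it: A:11>4 B:10>1)
P1→{A,B} P2→{Q,T}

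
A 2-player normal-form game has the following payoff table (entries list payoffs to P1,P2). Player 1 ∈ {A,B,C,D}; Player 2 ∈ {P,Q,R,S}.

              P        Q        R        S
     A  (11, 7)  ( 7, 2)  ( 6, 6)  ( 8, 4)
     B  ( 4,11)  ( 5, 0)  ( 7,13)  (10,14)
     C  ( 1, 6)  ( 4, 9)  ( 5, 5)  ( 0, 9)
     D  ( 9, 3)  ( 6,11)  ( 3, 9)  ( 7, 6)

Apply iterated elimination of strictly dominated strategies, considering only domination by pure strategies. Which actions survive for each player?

IESDS → P1:{A,B} P2:{P,R,S}

P1 drop C (A beats it: P:11>1 Q:7>4 R:6>5 S:8>0)
P1 drop D (A beats it: P:11>9 Q:7>6 R:6>3 S:8>7)
P2 drop Q (P beats it: A:7>2 B:11>0)
P1→{A,B} P2→{P,R,S}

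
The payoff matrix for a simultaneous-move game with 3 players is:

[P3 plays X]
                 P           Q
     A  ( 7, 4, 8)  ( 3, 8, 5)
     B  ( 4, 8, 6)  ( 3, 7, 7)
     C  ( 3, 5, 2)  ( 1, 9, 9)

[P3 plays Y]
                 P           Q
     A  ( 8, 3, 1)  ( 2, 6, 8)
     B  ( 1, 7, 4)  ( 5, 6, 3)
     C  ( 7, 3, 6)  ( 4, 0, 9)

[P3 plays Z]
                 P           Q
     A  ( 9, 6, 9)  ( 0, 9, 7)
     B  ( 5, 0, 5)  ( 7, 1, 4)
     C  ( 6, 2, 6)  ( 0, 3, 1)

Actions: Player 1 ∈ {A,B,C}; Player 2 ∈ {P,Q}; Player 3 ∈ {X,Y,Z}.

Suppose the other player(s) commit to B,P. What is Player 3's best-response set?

u_3(X vs B,P) = 6
u_3(Y vs B,P) = 4
u_3(Z vs B,P) = 5
max payoff 6 at {X}

BR_3 = {X}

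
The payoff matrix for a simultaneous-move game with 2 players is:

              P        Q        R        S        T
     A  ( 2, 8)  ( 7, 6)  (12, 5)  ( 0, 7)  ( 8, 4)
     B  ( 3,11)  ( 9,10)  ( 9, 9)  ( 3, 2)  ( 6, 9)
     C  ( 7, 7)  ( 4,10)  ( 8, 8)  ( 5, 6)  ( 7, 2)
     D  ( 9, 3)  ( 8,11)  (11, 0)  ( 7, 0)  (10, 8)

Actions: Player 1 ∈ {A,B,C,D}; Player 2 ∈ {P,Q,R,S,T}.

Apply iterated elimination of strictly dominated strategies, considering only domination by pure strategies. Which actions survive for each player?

IESDS → P1:{B,D} P2:{P,Q}

P1 drop C (D beats it: P:9>7 Q:8>4 R:11>8 S:7>5 T:10>7)
P2 drop R (P beats it: A:8>5 B:11>9 D:3>0)
P1 drop A (D beats it: P:9>2 Q:8>7 S:7>0 T:10>8)
P2 drop S (P beats it: B:11>2 D:3>0)
P2 drop T (Q beats it: B:10>9 D:11>8)
P1→{B,D} P2→{P,Q}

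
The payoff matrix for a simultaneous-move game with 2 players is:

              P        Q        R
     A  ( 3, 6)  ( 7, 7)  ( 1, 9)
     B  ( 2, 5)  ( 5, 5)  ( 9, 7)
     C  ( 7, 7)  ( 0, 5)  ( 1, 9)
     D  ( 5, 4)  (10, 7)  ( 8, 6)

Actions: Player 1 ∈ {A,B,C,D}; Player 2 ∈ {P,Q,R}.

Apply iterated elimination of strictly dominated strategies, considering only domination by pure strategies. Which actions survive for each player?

IESDS → P1:{B,D} P2:{Q,R}

P1 drop A (D beats it: P:5>3 Q:10>7 R:8>1)
P2 drop P (R beats it: B:7>5 C:9>7 D:6>4)
P1 drop C (B beats it: Q:5>0 R:9>1)
P1→{B,D} P2→{Q,R}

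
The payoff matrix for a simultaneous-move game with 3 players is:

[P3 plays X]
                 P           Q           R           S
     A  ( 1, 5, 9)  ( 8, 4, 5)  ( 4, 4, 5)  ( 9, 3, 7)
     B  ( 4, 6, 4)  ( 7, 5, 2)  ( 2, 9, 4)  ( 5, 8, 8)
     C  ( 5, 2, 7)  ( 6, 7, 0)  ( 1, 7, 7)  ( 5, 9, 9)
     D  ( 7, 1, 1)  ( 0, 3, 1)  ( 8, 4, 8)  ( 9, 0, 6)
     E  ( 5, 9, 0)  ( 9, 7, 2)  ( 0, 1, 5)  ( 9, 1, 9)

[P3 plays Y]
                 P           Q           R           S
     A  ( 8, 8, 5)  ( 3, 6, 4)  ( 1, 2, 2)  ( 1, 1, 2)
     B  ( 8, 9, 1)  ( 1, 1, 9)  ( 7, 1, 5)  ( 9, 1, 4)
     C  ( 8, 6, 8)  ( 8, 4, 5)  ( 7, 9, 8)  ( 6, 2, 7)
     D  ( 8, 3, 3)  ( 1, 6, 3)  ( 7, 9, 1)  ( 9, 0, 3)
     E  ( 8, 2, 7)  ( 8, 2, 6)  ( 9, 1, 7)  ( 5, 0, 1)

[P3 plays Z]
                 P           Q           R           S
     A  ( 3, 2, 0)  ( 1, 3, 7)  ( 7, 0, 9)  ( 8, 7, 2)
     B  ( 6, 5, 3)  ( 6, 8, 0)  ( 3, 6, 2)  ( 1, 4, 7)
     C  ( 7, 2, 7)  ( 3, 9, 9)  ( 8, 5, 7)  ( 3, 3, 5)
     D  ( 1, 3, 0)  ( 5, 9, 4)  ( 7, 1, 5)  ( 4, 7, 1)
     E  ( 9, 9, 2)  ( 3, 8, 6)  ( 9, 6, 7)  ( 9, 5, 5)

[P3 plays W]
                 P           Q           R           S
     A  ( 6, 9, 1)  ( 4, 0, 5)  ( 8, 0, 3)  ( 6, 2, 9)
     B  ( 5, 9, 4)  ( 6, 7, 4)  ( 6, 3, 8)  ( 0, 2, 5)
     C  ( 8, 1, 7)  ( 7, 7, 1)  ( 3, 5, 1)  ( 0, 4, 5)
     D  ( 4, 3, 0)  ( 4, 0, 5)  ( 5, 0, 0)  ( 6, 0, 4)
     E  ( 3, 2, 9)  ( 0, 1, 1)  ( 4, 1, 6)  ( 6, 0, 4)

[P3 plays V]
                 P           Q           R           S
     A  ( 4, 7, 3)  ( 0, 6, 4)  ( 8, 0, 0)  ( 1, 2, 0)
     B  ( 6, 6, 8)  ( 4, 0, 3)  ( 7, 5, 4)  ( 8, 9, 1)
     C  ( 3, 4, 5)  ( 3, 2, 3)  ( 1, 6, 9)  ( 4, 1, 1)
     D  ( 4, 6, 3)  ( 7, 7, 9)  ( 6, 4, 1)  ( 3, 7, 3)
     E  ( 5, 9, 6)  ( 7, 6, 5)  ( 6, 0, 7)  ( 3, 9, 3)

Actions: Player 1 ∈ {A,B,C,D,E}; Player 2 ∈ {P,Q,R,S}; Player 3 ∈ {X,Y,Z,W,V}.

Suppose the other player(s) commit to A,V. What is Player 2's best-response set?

BR_2 = {P}

u_2(P vs A,V) = 7
u_2(Q vs A,V) = 6
u_2(R vs A,V) = 0
u_2(S vs A,V) = 2
max payoff 7 at {P}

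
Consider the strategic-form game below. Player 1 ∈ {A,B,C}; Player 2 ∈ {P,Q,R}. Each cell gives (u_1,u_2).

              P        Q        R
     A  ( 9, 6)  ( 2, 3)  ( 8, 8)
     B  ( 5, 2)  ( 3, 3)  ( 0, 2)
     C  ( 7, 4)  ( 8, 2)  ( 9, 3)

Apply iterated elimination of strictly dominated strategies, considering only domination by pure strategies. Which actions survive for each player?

P1 drop B (C beats it: P:7>5 Q:8>3 R:9>0)
P2 drop Q (P beats it: A:6>3 C:4>2)
P1→{A,C} P2→{P,R}

Remaining: P1:{A,C} P2:{P,R}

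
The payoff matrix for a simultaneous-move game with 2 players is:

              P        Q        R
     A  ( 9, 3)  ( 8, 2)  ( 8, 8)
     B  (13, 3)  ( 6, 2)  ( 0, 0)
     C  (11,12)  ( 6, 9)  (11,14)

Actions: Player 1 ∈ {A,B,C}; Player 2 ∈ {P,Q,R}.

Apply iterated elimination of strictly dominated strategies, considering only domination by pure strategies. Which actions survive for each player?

Survivors P1:{B,C} P2:{P,R}

P2 drop Q (P beats it: A:3>2 B:3>2 C:12>9)
P1 drop A (C beats it: P:11>9 R:11>8)
P1→{B,C} P2→{P,R}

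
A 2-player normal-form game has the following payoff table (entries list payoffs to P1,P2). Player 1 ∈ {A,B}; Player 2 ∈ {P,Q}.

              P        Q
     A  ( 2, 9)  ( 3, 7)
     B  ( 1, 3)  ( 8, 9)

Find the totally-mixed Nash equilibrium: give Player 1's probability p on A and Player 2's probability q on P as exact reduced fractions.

P1 mixes 3/4 on A; P2 mixes 5/6 on P

P1 indiff ⇒ q·2+(1-q)·3 = q·1+(1-q)·8 ⇒ q(1) = (1-q)(5) ⇒ q = 5/6
P2 indiff ⇒ p·9+(1-p)·3 = p·7+(1-p)·9 ⇒ p(2) = (1-p)(6) ⇒ p = 3/4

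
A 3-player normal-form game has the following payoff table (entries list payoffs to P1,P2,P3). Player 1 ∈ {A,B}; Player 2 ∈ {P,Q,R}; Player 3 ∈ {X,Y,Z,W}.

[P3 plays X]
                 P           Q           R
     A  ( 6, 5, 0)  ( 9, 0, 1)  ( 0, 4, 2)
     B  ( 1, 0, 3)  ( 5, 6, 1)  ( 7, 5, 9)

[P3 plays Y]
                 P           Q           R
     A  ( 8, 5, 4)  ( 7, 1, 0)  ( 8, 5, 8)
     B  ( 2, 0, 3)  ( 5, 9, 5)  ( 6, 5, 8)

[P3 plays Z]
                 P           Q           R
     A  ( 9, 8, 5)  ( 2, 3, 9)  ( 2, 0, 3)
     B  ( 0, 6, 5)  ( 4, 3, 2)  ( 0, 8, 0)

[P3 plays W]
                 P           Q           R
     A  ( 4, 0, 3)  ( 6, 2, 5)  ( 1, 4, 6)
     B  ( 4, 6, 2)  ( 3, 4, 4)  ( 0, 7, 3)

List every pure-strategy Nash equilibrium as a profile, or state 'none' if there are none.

(A,P,X): not NE [P3→Z gives 5>0]
(A,P,Y): not NE [P3→Z gives 5>4]
(A,P,Z): NE
(A,P,W): not NE [P2→R gives 4>0; P3→Z gives 5>3]
(A,Q,X): not NE [P2→P gives 5>0; P3→Z gives 9>1]
(A,Q,Y): not NE [P2→R gives 5>1; P3→Z gives 9>0]
(A,Q,Z): not NE [P1→B gives 4>2; P2→P gives 8>3]
(A,Q,W): not NE [P2→R gives 4>2; P3→Z gives 9>5]
(A,R,X): not NE [P1→B gives 7>0; P2→P gives 5>4; P3→Y gives 8>2]
(A,R,Y): NE
(A,R,Z): not NE [P2→P gives 8>0; P3→Y gives 8>3]
(A,R,W): not NE [P3→Y gives 8>6]
(B,P,X): not NE [P1→A gives 6>1; P2→Q gives 6>0; P3→Z gives 5>3]
(B,P,Y): not NE [P1→A gives 8>2; P2→Q gives 9>0; P3→Z gives 5>3]
(B,P,Z): not NE [P1→A gives 9>0; P2→R gives 8>6]
(B,P,W): not NE [P2→R gives 7>6; P3→Z gives 5>2]
(B,Q,X): not NE [P1→A gives 9>5; P3→Y gives 5>1]
(B,Q,Y): not NE [P1→A gives 7>5]
(B,Q,Z): not NE [P2→R gives 8>3; P3→Y gives 5>2]
(B,Q,W): not NE [P1→A gives 6>3; P2→R gives 7>4; P3→Y gives 5>4]
(B,R,X): not NE [P2→Q gives 6>5]
(B,R,Y): not NE [P1→A gives 8>6; P2→Q gives 9>5; P3→X gives 9>8]
(B,R,Z): not NE [P1→A gives 2>0; P3→X gives 9>0]
(B,R,W): not NE [P1→A gives 1>0; P3→X gives 9>3]

PSNE = {(A,P,Z), (A,R,Y)}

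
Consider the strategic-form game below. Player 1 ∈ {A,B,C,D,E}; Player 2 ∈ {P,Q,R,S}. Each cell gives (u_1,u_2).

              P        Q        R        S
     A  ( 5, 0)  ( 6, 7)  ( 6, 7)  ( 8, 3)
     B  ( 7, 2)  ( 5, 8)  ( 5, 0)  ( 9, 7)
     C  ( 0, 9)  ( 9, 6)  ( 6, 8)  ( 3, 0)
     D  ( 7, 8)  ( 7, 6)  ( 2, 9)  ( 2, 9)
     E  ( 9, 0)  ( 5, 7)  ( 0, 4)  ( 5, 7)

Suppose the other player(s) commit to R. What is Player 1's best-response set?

u_1(A vs R) = 6
u_1(B vs R) = 5
u_1(C vs R) = 6
u_1(D vs R) = 2
u_1(E vs R) = 0
max payoff 6 at {A,C}

argmax u_1 = {A,C}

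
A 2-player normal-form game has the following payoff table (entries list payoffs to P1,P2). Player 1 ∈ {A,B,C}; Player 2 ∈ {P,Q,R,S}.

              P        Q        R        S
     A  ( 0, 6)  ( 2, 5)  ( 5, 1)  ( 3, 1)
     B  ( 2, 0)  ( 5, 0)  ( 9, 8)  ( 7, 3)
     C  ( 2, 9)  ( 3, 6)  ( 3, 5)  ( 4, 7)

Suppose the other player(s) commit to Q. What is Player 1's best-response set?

u_1(A vs Q) = 2
u_1(B vs Q) = 5
u_1(C vs Q) = 3
max payoff 5 at {B}

P1 best: {B}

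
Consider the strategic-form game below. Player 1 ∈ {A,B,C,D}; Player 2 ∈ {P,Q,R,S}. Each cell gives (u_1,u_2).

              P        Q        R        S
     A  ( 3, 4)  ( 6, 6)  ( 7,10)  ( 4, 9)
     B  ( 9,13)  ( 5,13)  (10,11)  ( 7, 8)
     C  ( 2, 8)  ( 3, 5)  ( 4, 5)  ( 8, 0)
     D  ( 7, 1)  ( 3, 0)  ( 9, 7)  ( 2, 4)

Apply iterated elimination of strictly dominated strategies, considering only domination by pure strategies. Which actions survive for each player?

P1 drop D (B beats it: P:9>7 Q:5>3 R:10>9 S:7>2)
P2 drop S (R beats it: A:10>9 B:11>8 C:5>0)
P1 drop C (A beats it: P:3>2 Q:6>3 R:7>4)
P1→{A,B} P2→{P,Q,R}

Survivors P1:{A,B} P2:{P,Q,R}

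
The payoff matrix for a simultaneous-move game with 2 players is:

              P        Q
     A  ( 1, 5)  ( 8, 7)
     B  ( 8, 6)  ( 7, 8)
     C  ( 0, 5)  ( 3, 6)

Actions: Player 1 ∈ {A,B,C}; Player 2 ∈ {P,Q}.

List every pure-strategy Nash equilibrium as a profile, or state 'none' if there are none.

PSNE = {(A,Q)}

(A,P): not NE [P1→B gives 8>1; P2→Q gives 7>5]
(A,Q): NE
(B,P): not NE [P2→Q gives 8>6]
(B,Q): not NE [P1→A gives 8>7]
(C,P): not NE [P1→B gives 8>0; P2→Q gives 6>5]
(C,Q): not NE [P1→A gives 8>3]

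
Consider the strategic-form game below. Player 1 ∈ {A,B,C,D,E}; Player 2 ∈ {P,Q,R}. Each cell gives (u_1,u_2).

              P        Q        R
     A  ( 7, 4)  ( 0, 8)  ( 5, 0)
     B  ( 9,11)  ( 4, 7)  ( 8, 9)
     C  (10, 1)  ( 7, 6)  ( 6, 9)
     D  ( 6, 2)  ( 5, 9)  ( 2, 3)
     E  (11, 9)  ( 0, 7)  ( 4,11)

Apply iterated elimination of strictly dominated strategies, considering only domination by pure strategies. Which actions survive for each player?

Survivors P1:{B,C,E} P2:{P,R}

P1 drop A (B beats it: P:9>7 Q:4>0 R:8>5)
P1 drop D (C beats it: P:10>6 Q:7>5 R:6>2)
P2 drop Q (R beats it: B:9>7 C:9>6 E:11>7)
P1→{B,C,E} P2→{P,R}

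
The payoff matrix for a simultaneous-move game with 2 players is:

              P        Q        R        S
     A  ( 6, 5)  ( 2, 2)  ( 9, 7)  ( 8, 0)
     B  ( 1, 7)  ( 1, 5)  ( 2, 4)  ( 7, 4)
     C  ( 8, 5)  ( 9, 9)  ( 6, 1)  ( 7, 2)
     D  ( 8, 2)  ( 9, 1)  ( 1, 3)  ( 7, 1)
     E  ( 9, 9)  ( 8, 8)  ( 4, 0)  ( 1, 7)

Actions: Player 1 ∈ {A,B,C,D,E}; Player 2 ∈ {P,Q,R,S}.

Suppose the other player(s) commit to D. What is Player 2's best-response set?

u_2(P vs D) = 2
u_2(Q vs D) = 1
u_2(R vs D) = 3
u_2(S vs D) = 1
max payoff 3 at {R}

BR_2 = {R}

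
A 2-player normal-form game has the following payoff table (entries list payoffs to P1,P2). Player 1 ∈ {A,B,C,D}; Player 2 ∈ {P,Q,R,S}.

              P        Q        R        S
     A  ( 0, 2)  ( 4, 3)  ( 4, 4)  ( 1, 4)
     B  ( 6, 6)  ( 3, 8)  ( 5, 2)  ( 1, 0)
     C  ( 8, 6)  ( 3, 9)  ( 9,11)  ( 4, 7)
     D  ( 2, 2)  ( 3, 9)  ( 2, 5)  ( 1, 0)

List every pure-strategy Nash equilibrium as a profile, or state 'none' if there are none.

(A,P): not NE [P1→C gives 8>0; P2→S gives 4>2]
(A,Q): not NE [P2→S gives 4>3]
(A,R): not NE [P1→C gives 9>4]
(A,S): not NE [P1→C gives 4>1]
(B,P): not NE [P1→C gives 8>6; P2→Q gives 8>6]
(B,Q): not NE [P1→A gives 4>3]
(B,R): not NE [P1→C gives 9>5; P2→Q gives 8>2]
(B,S): not NE [P1→C gives 4>1; P2→Q gives 8>0]
(C,P): not NE [P2→R gives 11>6]
(C,Q): not NE [P1→A gives 4>3; P2→R gives 11>9]
(C,R): NE
(C,S): not NE [P2→R gives 11>7]
(D,P): not NE [P1→C gives 8>2; P2→Q gives 9>2]
(D,Q): not NE [P1→A gives 4>3]
(D,R): not NE [P1→C gives 9>2; P2→Q gives 9>5]
(D,S): not NE [P1→C gives 4>1; P2→Q gives 9>0]

PSNE = {(C,R)}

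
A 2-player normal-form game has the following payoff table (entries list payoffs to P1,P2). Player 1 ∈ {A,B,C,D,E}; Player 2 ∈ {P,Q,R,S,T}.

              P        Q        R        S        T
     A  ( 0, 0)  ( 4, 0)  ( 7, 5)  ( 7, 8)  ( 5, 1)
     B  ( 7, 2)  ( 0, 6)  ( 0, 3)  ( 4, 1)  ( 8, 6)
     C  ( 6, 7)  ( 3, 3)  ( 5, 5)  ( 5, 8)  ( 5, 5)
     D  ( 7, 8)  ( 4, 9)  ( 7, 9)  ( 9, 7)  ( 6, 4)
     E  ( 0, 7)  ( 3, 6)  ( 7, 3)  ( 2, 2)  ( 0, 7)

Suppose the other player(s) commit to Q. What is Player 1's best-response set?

BR_1 = {A,D}

u_1(A vs Q) = 4
u_1(B vs Q) = 0
u_1(C vs Q) = 3
u_1(D vs Q) = 4
u_1(E vs Q) = 3
max payoff 4 at {A,D}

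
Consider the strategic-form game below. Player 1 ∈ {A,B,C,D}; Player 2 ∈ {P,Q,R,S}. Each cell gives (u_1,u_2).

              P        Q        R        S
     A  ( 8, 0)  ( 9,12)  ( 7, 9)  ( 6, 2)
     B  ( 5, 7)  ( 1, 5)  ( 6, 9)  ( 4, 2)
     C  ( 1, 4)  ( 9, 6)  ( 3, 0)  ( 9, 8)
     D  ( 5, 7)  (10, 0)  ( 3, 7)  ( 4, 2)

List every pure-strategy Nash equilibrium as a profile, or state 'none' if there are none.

(A,P): not NE [P2→Q gives 12>0]
(A,Q): not NE [P1→D gives 10>9]
(A,R): not NE [P2→Q gives 12>9]
(A,S): not NE [P1→C gives 9>6; P2→Q gives 12>2]
(B,P): not NE [P1→A gives 8>5; P2→R gives 9>7]
(B,Q): not NE [P1→D gives 10>1; P2→R gives 9>5]
(B,R): not NE [P1→A gives 7>6]
(B,S): not NE [P1→C gives 9>4; P2→R gives 9>2]
(C,P): not NE [P1→A gives 8>1; P2→S gives 8>4]
(C,Q): not NE [P1→D gives 10>9; P2→S gives 8>6]
(C,R): not NE [P1→A gives 7>3; P2→S gives 8>0]
(C,S): NE
(D,P): not NE [P1→A gives 8>5]
(D,Q): not NE [P2→R gives 7>0]
(D,R): not NE [P1→A gives 7>3]
(D,S): not NE [P1→C gives 9>4; P2→R gives 7>2]

NE set: (C,S)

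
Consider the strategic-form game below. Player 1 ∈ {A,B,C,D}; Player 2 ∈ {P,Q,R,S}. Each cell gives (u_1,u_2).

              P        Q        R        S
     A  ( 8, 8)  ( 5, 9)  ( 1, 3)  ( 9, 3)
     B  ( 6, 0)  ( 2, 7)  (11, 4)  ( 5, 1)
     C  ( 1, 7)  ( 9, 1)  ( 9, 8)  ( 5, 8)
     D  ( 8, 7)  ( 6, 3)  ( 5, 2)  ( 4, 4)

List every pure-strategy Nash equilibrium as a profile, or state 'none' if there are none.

(A,P): not NE [P2→Q gives 9>8]
(A,Q): not NE [P1→C gives 9>5]
(A,R): not NE [P1→B gives 11>1; P2→Q gives 9>3]
(A,S): not NE [P2→Q gives 9>3]
(B,P): not NE [P1→D gives 8>6; P2→Q gives 7>0]
(B,Q): not NE [P1→C gives 9>2]
(B,R): not NE [P2→Q gives 7>4]
(B,S): not NE [P1→A gives 9>5; P2→Q gives 7>1]
(C,P): not NE [P1→D gives 8>1; P2→S gives 8>7]
(C,Q): not NE [P2→S gives 8>1]
(C,R): not NE [P1→B gives 11>9]
(C,S): not NE [P1→A gives 9>5]
(D,P): NE
(D,Q): not NE [P1→C gives 9>6; P2→P gives 7>3]
(D,R): not NE [P1→B gives 11>5; P2→P gives 7>2]
(D,S): not NE [P1→A gives 9>4; P2→P gives 7>4]

NE set: (D,P)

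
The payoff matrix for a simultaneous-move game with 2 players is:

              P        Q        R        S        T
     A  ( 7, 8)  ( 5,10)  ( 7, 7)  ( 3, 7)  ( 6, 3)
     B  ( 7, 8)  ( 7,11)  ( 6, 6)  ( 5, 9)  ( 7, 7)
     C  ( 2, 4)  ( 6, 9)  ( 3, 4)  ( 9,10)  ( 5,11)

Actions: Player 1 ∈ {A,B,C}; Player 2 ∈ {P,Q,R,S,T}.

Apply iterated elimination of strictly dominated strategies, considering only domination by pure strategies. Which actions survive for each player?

Remaining: P1:{B,C} P2:{Q,S,T}

P2 drop P (Q beats it: A:10>8 B:11>8 C:9>4)
P2 drop R (Q beats it: A:10>7 B:11>6 C:9>4)
P1 drop A (B beats it: Q:7>5 S:5>3 T:7>6)
P1→{B,C} P2→{Q,S,T}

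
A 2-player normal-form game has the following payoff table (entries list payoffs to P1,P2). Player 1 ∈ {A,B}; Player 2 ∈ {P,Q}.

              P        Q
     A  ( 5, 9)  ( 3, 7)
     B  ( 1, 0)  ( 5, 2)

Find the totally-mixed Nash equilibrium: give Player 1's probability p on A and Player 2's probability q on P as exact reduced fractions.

P1 indiff ⇒ q·5+(1-q)·3 = q·1+(1-q)·5 ⇒ q(4) = (1-q)(2) ⇒ q = 1/3
P2 indiff ⇒ p·9+(1-p)·0 = p·7+(1-p)·2 ⇒ p(2) = (1-p)(2) ⇒ p = 1/2

P1 mixes 1/2 on A; P2 mixes 1/3 on P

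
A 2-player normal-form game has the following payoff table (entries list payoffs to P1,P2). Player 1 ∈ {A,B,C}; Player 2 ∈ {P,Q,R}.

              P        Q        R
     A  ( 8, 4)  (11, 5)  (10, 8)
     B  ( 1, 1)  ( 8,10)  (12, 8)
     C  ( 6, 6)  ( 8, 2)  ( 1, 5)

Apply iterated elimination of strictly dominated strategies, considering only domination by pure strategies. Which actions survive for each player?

P1 drop C (A beats it: P:8>6 Q:11>8 R:10>1)
P2 drop P (Q beats it: A:5>4 B:10>1)
P1→{A,B} P2→{Q,R}

IESDS → P1:{A,B} P2:{Q,R}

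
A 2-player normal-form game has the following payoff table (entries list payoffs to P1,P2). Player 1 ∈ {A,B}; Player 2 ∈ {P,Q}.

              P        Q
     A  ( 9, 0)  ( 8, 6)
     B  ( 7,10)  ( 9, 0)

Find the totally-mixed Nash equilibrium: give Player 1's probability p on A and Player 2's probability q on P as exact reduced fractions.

(p,q) = (5/8, 1/3)

P1 indiff ⇒ q·9+(1-q)·8 = q·7+(1-q)·9 ⇒ q(2) = (1-q)(1) ⇒ q = 1/3
P2 indiff ⇒ p·0+(1-p)·10 = p·6+(1-p)·0 ⇒ p(-6) = (1-p)(-10) ⇒ p = 5/8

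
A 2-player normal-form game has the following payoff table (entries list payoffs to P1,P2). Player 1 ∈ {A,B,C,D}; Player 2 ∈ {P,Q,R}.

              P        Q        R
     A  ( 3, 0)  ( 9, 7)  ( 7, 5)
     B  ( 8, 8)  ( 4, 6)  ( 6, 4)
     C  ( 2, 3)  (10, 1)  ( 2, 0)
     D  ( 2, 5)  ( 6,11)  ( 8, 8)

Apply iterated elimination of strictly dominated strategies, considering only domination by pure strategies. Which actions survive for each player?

Survivors P1:{A,B,C} P2:{P,Q}

P2 drop R (Q beats it: A:7>5 B:6>4 C:1>0 D:11>8)
P1 drop D (A beats it: P:3>2 Q:9>6)
P1→{A,B,C} P2→{P,Q}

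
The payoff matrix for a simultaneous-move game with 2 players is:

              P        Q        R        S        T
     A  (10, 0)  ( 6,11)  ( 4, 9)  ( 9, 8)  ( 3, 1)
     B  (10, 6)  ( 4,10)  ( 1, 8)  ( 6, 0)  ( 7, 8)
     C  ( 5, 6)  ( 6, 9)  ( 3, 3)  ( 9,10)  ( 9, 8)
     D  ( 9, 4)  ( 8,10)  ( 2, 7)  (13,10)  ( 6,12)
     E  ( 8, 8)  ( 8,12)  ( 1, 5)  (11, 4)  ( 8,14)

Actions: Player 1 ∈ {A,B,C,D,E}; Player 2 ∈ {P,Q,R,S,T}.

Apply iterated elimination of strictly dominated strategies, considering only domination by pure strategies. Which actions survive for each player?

Survivors P1:{C,D,E} P2:{Q,S,T}

P2 drop P (Q beats it: A:11>0 B:10>6 C:9>6 D:10>4 E:12>8)
P1 drop B (C beats it: Q:6>4 R:3>1 S:9>6 T:9>7)
P2 drop R (Q beats it: A:11>9 C:9>3 D:10>7 E:12>5)
P1 drop A (D beats it: Q:8>6 S:13>9 T:6>3)
P1→{C,D,E} P2→{Q,S,T}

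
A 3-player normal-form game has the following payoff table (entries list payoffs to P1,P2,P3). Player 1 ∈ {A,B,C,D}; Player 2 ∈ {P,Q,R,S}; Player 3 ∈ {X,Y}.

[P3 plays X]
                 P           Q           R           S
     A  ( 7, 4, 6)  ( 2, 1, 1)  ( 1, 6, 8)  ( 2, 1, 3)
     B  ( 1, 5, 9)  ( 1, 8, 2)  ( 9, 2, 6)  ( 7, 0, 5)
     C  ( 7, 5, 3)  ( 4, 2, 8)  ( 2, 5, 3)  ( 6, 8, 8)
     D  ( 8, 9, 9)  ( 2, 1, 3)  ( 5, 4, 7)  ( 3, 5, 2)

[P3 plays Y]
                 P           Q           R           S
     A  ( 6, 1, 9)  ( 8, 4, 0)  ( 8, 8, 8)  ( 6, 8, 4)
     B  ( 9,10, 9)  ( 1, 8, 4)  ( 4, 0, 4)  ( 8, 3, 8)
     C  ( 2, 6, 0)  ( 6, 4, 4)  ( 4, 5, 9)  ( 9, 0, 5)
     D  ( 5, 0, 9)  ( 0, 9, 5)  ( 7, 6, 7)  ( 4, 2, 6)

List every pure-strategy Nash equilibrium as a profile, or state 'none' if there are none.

Nash profiles: (A,R,Y), (B,P,Y), (D,P,X)

(A,P,X): not NE [P1→D gives 8>7; P2→R gives 6>4; P3→Y gives 9>6]
(A,P,Y): not NE [P1→B gives 9>6; P2→S gives 8>1]
(A,Q,X): not NE [P1→C gives 4>2; P2→R gives 6>1]
(A,Q,Y): not NE [P2→S gives 8>4; P3→X gives 1>0]
(A,R,X): not NE [P1→B gives 9>1]
(A,R,Y): NE
(A,S,X): not NE [P1→B gives 7>2; P2→R gives 6>1; P3→Y gives 4>3]
(A,S,Y): not NE [P1→C gives 9>6]
(B,P,X): not NE [P1→D gives 8>1; P2→Q gives 8>5]
(B,P,Y): NE
(B,Q,X): not NE [P1→C gives 4>1; P3→Y gives 4>2]
(B,Q,Y): not NE [P1→A gives 8>1; P2→P gives 10>8]
(B,R,X): not NE [P2→Q gives 8>2]
(B,R,Y): not NE [P1→A gives 8>4; P2→P gives 10>0; P3→X gives 6>4]
(B,S,X): not NE [P2→Q gives 8>0; P3→Y gives 8>5]
(B,S,Y): not NE [P1→C gives 9>8; P2→P gives 10>3]
(C,P,X): not NE [P1→D gives 8>7; P2→S gives 8>5]
(C,P,Y): not NE [P1→B gives 9>2; P3→X gives 3>0]
(C,Q,X): not NE [P2→S gives 8>2]
(C,Q,Y): not NE [P1→A gives 8>6; P2→P gives 6>4; P3→X gives 8>4]
(C,R,X): not NE [P1→B gives 9>2; P2→S gives 8>5; P3→Y gives 9>3]
(C,R,Y): not NE [P1→A gives 8>4; P2→P gives 6>5]
(C,S,X): not NE [P1→B gives 7>6]
(C,S,Y): not NE [P2→P gives 6>0; P3→X gives 8>5]
(D,P,X): NE
(D,P,Y): not NE [P1→B gives 9>5; P2→Q gives 9>0]
(D,Q,X): not NE [P1→C gives 4>2; P2→P gives 9>1; P3→Y gives 5>3]
(D,Q,Y): not NE [P1→A gives 8>0]
(D,R,X): not NE [P1→B gives 9>5; P2→P gives 9>4]
(D,R,Y): not NE [P1→A gives 8>7; P2→Q gives 9>6]
(D,S,X): not NE [P1→B gives 7>3; P2→P gives 9>5; P3→Y gives 6>2]
(D,S,Y): not NE [P1→C gives 9>4; P2→Q gives 9>2]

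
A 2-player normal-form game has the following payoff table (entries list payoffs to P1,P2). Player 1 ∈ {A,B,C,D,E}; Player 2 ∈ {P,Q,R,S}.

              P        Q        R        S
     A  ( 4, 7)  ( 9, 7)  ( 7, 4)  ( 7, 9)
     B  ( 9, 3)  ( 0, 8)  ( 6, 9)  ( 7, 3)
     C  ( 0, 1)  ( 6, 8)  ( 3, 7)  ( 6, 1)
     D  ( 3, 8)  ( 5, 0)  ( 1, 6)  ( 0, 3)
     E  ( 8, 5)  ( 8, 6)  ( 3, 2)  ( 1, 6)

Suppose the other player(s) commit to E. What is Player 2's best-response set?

BR_2 = {Q,S}

u_2(P vs E) = 5
u_2(Q vs E) = 6
u_2(R vs E) = 2
u_2(S vs E) = 6
max payoff 6 at {Q,S}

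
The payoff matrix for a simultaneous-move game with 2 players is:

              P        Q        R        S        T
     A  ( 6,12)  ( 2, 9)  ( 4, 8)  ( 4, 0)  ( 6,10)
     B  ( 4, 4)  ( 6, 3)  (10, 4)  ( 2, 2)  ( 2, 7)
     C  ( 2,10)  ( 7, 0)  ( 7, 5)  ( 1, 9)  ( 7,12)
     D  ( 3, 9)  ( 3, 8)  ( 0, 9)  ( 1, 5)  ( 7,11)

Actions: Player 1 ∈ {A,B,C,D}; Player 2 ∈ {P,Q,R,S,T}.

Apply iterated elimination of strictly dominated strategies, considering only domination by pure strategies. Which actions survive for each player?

P2 drop Q (P beats it: A:12>9 B:4>3 C:10>0 D:9>8)
P2 drop R (T beats it: A:10>8 B:7>4 C:12>5 D:11>9)
P1 drop B (A beats it: P:6>4 S:4>2 T:6>2)
P2 drop S (P beats it: A:12>0 C:10>9 D:9>5)
P1→{A,C,D} P2→{P,T}

IESDS → P1:{A,C,D} P2:{P,T}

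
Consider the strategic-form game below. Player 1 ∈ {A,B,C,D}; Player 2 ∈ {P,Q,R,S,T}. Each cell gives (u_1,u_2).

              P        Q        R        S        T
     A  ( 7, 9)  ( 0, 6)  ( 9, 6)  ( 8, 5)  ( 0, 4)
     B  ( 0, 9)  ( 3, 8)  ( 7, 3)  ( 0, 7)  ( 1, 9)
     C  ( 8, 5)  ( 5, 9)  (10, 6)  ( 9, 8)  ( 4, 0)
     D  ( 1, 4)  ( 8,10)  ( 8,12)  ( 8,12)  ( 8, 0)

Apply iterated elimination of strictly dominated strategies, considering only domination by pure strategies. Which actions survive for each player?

IESDS → P1:{C,D} P2:{Q,R,S}

P1 drop A (C beats it: P:8>7 Q:5>0 R:10>9 S:9>8 T:4>0)
P1 drop B (C beats it: P:8>0 Q:5>3 R:10>7 S:9>0 T:4>1)
P2 drop P (Q beats it: C:9>5 D:10>4)
P2 drop T (Q beats it: C:9>0 D:10>0)
P1→{C,D} P2→{Q,R,S}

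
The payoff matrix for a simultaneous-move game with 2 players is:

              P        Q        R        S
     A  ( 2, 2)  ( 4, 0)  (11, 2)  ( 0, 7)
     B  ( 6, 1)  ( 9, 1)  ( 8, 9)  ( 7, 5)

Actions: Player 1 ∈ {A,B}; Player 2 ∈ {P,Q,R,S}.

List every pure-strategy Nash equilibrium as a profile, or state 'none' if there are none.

(A,P): not NE [P1→B gives 6>2; P2→S gives 7>2]
(A,Q): not NE [P1→B gives 9>4; P2→S gives 7>0]
(A,R): not NE [P2→S gives 7>2]
(A,S): not NE [P1→B gives 7>0]
(B,P): not NE [P2→R gives 9>1]
(B,Q): not NE [P2→R gives 9>1]
(B,R): not NE [P1→A gives 11>8]
(B,S): not NE [P2→R gives 9>5]

PSNE: ∅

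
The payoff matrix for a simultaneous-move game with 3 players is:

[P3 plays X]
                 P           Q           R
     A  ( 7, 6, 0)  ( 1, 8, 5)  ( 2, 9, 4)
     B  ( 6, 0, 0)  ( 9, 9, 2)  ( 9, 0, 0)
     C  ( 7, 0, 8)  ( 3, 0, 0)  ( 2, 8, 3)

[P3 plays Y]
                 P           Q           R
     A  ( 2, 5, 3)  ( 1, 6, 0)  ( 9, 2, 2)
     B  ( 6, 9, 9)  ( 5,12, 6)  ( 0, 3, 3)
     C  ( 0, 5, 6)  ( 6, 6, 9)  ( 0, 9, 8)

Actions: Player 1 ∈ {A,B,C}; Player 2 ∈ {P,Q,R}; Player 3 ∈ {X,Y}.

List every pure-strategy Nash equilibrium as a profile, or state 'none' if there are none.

(A,P,X): not NE [P2→R gives 9>6; P3→Y gives 3>0]
(A,P,Y): not NE [P1→B gives 6>2; P2→Q gives 6>5]
(A,Q,X): not NE [P1→B gives 9>1; P2→R gives 9>8]
(A,Q,Y): not NE [P1→C gives 6>1; P3→X gives 5>0]
(A,R,X): not NE [P1→B gives 9>2]
(A,R,Y): not NE [P2→Q gives 6>2; P3→X gives 4>2]
(B,P,X): not NE [P1→C gives 7>6; P2→Q gives 9>0; P3→Y gives 9>0]
(B,P,Y): not NE [P2→Q gives 12>9]
(B,Q,X): not NE [P3→Y gives 6>2]
(B,Q,Y): not NE [P1→C gives 6>5]
(B,R,X): not NE [P2→Q gives 9>0; P3→Y gives 3>0]
(B,R,Y): not NE [P1→A gives 9>0; P2→Q gives 12>3]
(C,P,X): not NE [P2→R gives 8>0]
(C,P,Y): not NE [P1→B gives 6>0; P2→R gives 9>5; P3→X gives 8>6]
(C,Q,X): not NE [P1→B gives 9>3; P2→R gives 8>0; P3→Y gives 9>0]
(C,Q,Y): not NE [P2→R gives 9>6]
(C,R,X): not NE [P1→B gives 9>2; P3→Y gives 8>3]
(C,R,Y): not NE [P1→A gives 9>0]

Equilibria: none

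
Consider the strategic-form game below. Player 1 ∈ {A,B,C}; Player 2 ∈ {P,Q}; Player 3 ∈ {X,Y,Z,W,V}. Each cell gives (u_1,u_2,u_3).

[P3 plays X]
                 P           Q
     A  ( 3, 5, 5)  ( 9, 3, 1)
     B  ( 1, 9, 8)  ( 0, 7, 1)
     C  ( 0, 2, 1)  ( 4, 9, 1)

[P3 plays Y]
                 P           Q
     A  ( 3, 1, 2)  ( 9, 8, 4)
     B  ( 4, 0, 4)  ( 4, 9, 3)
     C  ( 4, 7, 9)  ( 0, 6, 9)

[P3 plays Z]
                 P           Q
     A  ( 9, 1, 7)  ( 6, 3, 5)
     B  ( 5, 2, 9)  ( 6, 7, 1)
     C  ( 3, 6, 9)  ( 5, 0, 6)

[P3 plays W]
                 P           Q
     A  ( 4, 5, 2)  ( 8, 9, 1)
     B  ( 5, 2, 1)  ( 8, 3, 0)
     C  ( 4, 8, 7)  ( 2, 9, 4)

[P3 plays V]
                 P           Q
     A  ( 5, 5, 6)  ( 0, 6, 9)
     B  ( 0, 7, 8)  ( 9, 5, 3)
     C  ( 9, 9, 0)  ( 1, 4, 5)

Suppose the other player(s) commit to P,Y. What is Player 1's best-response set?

BR_1 = {B,C}

u_1(A vs P,Y) = 3
u_1(B vs P,Y) = 4
u_1(C vs P,Y) = 4
max payoff 4 at {B,C}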